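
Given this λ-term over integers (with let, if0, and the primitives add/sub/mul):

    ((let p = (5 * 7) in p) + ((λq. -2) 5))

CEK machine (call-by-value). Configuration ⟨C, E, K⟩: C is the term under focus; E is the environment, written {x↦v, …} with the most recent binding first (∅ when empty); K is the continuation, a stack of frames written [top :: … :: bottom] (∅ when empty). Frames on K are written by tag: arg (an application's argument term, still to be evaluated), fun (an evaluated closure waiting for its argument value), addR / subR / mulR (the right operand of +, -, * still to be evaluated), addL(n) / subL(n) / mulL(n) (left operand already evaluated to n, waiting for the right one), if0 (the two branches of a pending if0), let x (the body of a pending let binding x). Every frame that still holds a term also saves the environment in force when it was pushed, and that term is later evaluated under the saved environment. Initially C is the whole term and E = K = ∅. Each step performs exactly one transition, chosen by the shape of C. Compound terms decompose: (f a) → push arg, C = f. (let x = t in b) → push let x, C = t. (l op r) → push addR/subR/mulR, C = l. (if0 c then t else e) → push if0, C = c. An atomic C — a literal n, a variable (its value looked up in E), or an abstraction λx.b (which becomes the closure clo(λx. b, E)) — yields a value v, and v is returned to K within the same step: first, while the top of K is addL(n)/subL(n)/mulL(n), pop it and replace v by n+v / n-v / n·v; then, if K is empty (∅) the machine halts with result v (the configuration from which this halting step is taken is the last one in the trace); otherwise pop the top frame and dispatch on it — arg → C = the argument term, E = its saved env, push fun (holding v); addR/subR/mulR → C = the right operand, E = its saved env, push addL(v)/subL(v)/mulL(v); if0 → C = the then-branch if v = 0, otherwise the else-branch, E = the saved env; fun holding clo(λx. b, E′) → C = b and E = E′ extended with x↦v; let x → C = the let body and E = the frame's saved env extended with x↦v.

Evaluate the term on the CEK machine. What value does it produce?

step 0: ⟨C=((let p = (5 * 7) in p) + ((λq. -2) 5)); E=∅; K=∅⟩
step 1: ⟨C=(let p = (5 * 7) in p); E=∅; K=[addR]⟩
step 2: ⟨C=(5 * 7); E=∅; K=[let p :: addR]⟩
step 3: ⟨C=5; E=∅; K=[mulR :: let p :: addR]⟩
step 4: ⟨C=7; E=∅; K=[mulL(5) :: let p :: addR]⟩
step 5: ⟨C=p; E={p↦35}; K=[addR]⟩
step 6: ⟨C=((λq. -2) 5); E=∅; K=[addL(35)]⟩
step 7: ⟨C=(λq. -2); E=∅; K=[arg :: addL(35)]⟩
step 8: ⟨C=5; E=∅; K=[fun :: addL(35)]⟩
step 9: ⟨C=-2; E={q↦5}; K=[addL(35)]⟩
→ final value 33

Answer: 33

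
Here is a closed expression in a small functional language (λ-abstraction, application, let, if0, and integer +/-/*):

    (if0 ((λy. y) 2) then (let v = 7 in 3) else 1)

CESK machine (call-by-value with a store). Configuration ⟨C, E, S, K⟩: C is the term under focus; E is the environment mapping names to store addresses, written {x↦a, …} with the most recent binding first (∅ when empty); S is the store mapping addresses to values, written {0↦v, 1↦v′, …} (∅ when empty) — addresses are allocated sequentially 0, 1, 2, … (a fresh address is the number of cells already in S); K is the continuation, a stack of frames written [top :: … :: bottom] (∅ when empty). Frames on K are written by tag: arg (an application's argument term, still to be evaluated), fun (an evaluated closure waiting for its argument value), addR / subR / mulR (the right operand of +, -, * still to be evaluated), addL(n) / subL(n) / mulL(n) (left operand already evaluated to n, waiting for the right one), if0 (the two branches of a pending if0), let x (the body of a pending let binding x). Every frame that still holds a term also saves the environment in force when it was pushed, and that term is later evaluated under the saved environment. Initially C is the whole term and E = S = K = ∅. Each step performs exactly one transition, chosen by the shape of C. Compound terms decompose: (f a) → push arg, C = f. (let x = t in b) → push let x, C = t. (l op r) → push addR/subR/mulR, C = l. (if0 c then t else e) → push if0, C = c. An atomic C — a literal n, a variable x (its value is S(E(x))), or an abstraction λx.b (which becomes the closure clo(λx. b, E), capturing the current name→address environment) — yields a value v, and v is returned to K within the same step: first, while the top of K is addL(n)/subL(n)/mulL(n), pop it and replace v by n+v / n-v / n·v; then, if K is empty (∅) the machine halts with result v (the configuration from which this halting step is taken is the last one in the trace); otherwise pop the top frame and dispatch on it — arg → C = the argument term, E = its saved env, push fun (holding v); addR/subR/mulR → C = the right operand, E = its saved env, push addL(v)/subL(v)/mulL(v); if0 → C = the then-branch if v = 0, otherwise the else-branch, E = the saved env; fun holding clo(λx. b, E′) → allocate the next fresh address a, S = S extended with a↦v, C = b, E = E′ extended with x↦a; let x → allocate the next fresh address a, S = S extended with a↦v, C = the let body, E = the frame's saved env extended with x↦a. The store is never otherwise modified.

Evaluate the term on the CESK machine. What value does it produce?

[0] ⟨C=(if0 ((λy. y) 2) then (let v = 7 in 3) else 1); E=∅; S=∅; K=∅⟩
[1] ⟨C=((λy. y) 2); E=∅; S=∅; K=[if0]⟩
[2] ⟨C=(λy. y); E=∅; S=∅; K=[arg :: if0]⟩
[3] ⟨C=2; E=∅; S=∅; K=[fun :: if0]⟩
[4] ⟨C=y; E={y↦0}; S={0↦2}; K=[if0]⟩
[5] ⟨C=1; E=∅; S={0↦2}; K=∅⟩
→ final value 1

Answer: 1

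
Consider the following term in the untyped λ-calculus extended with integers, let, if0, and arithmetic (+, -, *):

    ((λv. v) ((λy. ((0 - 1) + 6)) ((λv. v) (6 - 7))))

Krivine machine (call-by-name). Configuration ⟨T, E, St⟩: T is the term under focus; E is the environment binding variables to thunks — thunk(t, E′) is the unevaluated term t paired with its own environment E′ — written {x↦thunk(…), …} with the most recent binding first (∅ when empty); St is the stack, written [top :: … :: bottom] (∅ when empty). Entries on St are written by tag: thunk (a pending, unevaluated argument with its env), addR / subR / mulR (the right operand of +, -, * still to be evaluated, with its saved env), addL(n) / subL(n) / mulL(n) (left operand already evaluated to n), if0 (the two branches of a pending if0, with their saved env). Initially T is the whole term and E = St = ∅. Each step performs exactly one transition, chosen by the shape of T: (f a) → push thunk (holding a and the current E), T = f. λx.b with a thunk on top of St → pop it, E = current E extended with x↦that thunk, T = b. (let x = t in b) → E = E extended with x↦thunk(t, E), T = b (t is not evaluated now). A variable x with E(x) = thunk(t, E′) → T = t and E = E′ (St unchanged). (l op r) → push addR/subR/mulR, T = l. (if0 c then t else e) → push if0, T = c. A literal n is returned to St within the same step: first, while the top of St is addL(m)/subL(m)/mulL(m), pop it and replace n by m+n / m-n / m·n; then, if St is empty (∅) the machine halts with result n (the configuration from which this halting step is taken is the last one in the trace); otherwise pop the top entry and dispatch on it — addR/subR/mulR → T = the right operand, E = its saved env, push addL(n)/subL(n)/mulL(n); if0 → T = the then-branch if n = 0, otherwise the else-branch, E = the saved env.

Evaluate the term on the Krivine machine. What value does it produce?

[0] ⟨T=((λv. v) ((λy. ((0 - 1) + 6)) ((λv. v) (6 - 7)))); E=∅; St=∅⟩
[1] ⟨T=(λv. v); E=∅; St=[thunk]⟩
[2] ⟨T=v; E={v↦thunk(((λy. ((0 - 1) + 6)) ((λv. v) (6 - 7))), ∅)}; St=∅⟩
[3] ⟨T=((λy. ((0 - 1) + 6)) ((λv. v) (6 - 7))); E=∅; St=∅⟩
[4] ⟨T=(λy. ((0 - 1) + 6)); E=∅; St=[thunk]⟩
[5] ⟨T=((0 - 1) + 6); E={y↦thunk(((λv. v) (6 - 7)), ∅)}; St=∅⟩
[6] ⟨T=(0 - 1); E={y↦thunk(((λv. v) (6 - 7)), ∅)}; St=[addR]⟩
[7] ⟨T=0; E={y↦thunk(((λv. v) (6 - 7)), ∅)}; St=[subR :: addR]⟩
[8] ⟨T=1; E={y↦thunk(((λv. v) (6 - 7)), ∅)}; St=[subL(0) :: addR]⟩
[9] ⟨T=6; E={y↦thunk(((λv. v) (6 - 7)), ∅)}; St=[addL(-1)]⟩
→ final value 5

Answer: 5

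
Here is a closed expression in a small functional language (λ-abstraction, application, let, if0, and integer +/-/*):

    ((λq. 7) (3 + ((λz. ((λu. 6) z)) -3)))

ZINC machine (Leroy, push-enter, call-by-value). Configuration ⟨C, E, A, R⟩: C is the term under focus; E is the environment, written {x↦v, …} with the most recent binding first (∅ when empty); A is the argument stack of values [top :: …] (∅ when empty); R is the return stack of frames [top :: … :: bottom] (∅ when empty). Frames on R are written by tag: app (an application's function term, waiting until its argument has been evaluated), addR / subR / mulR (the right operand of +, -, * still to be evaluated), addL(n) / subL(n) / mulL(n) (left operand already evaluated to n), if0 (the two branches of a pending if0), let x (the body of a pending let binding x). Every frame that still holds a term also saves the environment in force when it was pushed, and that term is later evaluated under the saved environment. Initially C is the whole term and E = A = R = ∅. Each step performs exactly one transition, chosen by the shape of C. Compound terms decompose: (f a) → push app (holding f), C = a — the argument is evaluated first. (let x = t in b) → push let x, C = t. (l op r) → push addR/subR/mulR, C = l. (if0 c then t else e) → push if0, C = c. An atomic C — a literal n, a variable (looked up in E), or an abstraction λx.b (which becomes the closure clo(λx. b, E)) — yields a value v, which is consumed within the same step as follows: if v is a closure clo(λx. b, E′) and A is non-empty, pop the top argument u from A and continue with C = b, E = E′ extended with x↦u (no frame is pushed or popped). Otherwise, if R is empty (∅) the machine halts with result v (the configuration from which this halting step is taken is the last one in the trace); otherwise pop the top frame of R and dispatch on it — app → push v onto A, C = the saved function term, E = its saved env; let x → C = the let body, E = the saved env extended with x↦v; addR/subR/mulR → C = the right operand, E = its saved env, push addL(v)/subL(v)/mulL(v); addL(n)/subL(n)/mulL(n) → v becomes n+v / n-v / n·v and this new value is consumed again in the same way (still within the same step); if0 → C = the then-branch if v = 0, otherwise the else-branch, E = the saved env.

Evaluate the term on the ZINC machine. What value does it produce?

0. <C=((λq. 7) (3 + ((λz. ((λu. 6) z)) -3))), E=∅, A=∅, R=∅>
1. <C=(3 + ((λz. ((λu. 6) z)) -3)), E=∅, A=∅, R=[app]>
2. <C=3, E=∅, A=∅, R=[addR :: app]>
3. <C=((λz. ((λu. 6) z)) -3), E=∅, A=∅, R=[addL(3) :: app]>
4. <C=-3, E=∅, A=∅, R=[app :: addL(3) :: app]>
5. <C=(λz. ((λu. 6) z)), E=∅, A=[-3], R=[addL(3) :: app]>
6. <C=((λu. 6) z), E={z↦-3}, A=∅, R=[addL(3) :: app]>
7. <C=z, E={z↦-3}, A=∅, R=[app :: addL(3) :: app]>
8. <C=(λu. 6), E={z↦-3}, A=[-3], R=[addL(3) :: app]>
9. <C=6, E={u↦-3, z↦-3}, A=∅, R=[addL(3) :: app]>
10. <C=(λq. 7), E=∅, A=[9], R=∅>
11. <C=7, E={q↦9}, A=∅, R=∅>
→ final value 7

Answer: 7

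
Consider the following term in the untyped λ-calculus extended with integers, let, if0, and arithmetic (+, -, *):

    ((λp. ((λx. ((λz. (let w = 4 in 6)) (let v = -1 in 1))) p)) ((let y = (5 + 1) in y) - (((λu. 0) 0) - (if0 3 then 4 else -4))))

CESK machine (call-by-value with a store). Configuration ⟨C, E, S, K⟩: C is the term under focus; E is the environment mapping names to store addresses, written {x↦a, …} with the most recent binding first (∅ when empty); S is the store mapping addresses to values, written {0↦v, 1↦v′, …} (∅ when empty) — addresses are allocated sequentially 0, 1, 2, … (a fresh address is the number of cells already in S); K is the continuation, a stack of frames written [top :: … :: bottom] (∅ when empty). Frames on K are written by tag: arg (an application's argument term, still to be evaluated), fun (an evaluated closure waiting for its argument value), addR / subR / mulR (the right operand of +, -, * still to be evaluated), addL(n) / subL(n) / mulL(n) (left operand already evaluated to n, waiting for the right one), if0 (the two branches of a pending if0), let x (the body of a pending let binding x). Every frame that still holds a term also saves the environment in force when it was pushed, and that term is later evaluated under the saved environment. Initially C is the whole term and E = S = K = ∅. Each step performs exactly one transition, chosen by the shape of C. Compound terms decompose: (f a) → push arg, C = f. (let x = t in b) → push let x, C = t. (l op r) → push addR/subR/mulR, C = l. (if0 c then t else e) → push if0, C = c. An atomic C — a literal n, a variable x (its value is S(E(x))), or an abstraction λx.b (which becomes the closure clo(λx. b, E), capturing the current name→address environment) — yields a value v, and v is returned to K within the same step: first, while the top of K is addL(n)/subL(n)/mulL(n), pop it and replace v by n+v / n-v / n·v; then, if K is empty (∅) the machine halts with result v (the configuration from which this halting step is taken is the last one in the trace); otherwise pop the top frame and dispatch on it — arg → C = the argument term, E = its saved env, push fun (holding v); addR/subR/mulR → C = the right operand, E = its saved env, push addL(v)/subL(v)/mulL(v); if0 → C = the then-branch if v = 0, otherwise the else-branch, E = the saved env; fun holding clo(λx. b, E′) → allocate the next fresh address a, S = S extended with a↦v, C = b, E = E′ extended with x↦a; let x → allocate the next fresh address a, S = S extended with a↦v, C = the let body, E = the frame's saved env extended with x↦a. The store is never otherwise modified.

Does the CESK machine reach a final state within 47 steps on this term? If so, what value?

0. <C=((λp. ((λx. ((λz. (let w = 4 in 6)) (let v = -1 in 1))) p)) ((let y = (5 + 1) in y) - (((λu. 0) 0) - (if0 3 then 4 else -4)))), E=∅, S=∅, K=∅>
1. <C=(λp. ((λx. ((λz. (let w = 4 in 6)) (let v = -1 in 1))) p)), E=∅, S=∅, K=[arg]>
2. <C=((let y = (5 + 1) in y) - (((λu. 0) 0) - (if0 3 then 4 else -4))), E=∅, S=∅, K=[fun]>
3. <C=(let y = (5 + 1) in y), E=∅, S=∅, K=[subR :: fun]>
4. <C=(5 + 1), E=∅, S=∅, K=[let y :: subR :: fun]>
5. <C=5, E=∅, S=∅, K=[addR :: let y :: subR :: fun]>
6. <C=1, E=∅, S=∅, K=[addL(5) :: let y :: subR :: fun]>
7. <C=y, E={y↦0}, S={0↦6}, K=[subR :: fun]>
8. <C=(((λu. 0) 0) - (if0 3 then 4 else -4)), E=∅, S={0↦6}, K=[subL(6) :: fun]>
9. <C=((λu. 0) 0), E=∅, S={0↦6}, K=[subR :: subL(6) :: fun]>
10. <C=(λu. 0), E=∅, S={0↦6}, K=[arg :: subR :: subL(6) :: fun]>
11. <C=0, E=∅, S={0↦6}, K=[fun :: subR :: subL(6) :: fun]>
12. <C=0, E={u↦1}, S={0↦6, 1↦0}, K=[subR :: subL(6) :: fun]>
13. <C=(if0 3 then 4 else -4), E=∅, S={0↦6, 1↦0}, K=[subL(0) :: subL(6) :: fun]>
14. <C=3, E=∅, S={0↦6, 1↦0}, K=[if0 :: subL(0) :: subL(6) :: fun]>
15. <C=-4, E=∅, S={0↦6, 1↦0}, K=[subL(0) :: subL(6) :: fun]>
16. <C=((λx. ((λz. (let w = 4 in 6)) (let v = -1 in 1))) p), E={p↦2}, S={0↦6, 1↦0, 2↦2}, K=∅>
17. <C=(λx. ((λz. (let w = 4 in 6)) (let v = -1 in 1))), E={p↦2}, S={0↦6, 1↦0, 2↦2}, K=[arg]>
18. <C=p, E={p↦2}, S={0↦6, 1↦0, 2↦2}, K=[fun]>
19. <C=((λz. (let w = 4 in 6)) (let v = -1 in 1)), E={x↦3, p↦2}, S={0↦6, 1↦0, 2↦2, 3↦2}, K=∅>
20. <C=(λz. (let w = 4 in 6)), E={x↦3, p↦2}, S={0↦6, 1↦0, 2↦2, 3↦2}, K=[arg]>
21. <C=(let v = -1 in 1), E={x↦3, p↦2}, S={0↦6, 1↦0, 2↦2, 3↦2}, K=[fun]>
22. <C=-1, E={x↦3, p↦2}, S={0↦6, 1↦0, 2↦2, 3↦2}, K=[let v :: fun]>
23. <C=1, E={v↦4, x↦3, p↦2}, S={0↦6, 1↦0, 2↦2, 3↦2, 4↦-1}, K=[fun]>
24. <C=(let w = 4 in 6), E={z↦5, x↦3, p↦2}, S={0↦6, 1↦0, 2↦2, 3↦2, 4↦-1, 5↦1}, K=∅>
25. <C=4, E={z↦5, x↦3, p↦2}, S={0↦6, 1↦0, 2↦2, 3↦2, 4↦-1, 5↦1}, K=[let w]>
26. <C=6, E={w↦6, z↦5, x↦3, p↦2}, S={0↦6, 1↦0, 2↦2, 3↦2, 4↦-1, 5↦1, 6↦4}, K=∅>
→ final value 6

Answer: 6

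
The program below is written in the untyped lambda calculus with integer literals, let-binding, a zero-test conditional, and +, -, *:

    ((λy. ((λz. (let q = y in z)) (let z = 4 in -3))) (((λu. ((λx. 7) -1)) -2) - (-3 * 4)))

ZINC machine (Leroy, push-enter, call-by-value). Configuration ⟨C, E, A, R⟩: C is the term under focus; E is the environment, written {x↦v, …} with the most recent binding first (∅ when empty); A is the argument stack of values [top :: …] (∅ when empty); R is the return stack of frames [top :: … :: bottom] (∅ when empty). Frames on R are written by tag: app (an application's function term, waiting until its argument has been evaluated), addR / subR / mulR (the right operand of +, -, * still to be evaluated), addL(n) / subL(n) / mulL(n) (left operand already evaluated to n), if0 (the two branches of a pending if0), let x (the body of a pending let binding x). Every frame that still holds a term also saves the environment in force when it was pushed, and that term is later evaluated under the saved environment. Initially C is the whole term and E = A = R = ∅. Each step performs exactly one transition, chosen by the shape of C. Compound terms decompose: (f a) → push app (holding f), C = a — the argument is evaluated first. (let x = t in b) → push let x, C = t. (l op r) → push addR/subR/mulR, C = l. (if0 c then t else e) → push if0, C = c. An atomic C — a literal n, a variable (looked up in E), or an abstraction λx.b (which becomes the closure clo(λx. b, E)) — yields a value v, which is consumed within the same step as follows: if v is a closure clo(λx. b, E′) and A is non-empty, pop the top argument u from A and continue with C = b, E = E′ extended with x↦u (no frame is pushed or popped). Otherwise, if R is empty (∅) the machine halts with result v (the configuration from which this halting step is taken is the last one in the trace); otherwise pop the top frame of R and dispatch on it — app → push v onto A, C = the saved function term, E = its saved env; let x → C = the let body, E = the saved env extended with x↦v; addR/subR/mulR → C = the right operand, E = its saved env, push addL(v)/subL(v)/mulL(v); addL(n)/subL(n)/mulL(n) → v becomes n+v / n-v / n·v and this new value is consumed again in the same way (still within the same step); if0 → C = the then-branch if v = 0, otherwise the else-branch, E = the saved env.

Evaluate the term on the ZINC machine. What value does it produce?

Answer: -3

Execution trace:
[0] ⟨C=((λy. ((λz. (let q = y in z)) (let z = 4 in -3))) (((λu. ((λx. 7) -1)) -2) - (-3 * 4))); E=∅; A=∅; R=∅⟩
[1] ⟨C=(((λu. ((λx. 7) -1)) -2) - (-3 * 4)); E=∅; A=∅; R=[app]⟩
[2] ⟨C=((λu. ((λx. 7) -1)) -2); E=∅; A=∅; R=[subR :: app]⟩
[3] ⟨C=-2; E=∅; A=∅; R=[app :: subR :: app]⟩
[4] ⟨C=(λu. ((λx. 7) -1)); E=∅; A=[-2]; R=[subR :: app]⟩
[5] ⟨C=((λx. 7) -1); E={u↦-2}; A=∅; R=[subR :: app]⟩
[6] ⟨C=-1; E={u↦-2}; A=∅; R=[app :: subR :: app]⟩
[7] ⟨C=(λx. 7); E={u↦-2}; A=[-1]; R=[subR :: app]⟩
[8] ⟨C=7; E={x↦-1, u↦-2}; A=∅; R=[subR :: app]⟩
[9] ⟨C=(-3 * 4); E=∅; A=∅; R=[subL(7) :: app]⟩
[10] ⟨C=-3; E=∅; A=∅; R=[mulR :: subL(7) :: app]⟩
[11] ⟨C=4; E=∅; A=∅; R=[mulL(-3) :: subL(7) :: app]⟩
[12] ⟨C=(λy. ((λz. (let q = y in z)) (let z = 4 in -3))); E=∅; A=[19]; R=∅⟩
[13] ⟨C=((λz. (let q = y in z)) (let z = 4 in -3)); E={y↦19}; A=∅; R=∅⟩
[14] ⟨C=(let z = 4 in -3); E={y↦19}; A=∅; R=[app]⟩
[15] ⟨C=4; E={y↦19}; A=∅; R=[let z :: app]⟩
[16] ⟨C=-3; E={z↦4, y↦19}; A=∅; R=[app]⟩
[17] ⟨C=(λz. (let q = y in z)); E={y↦19}; A=[-3]; R=∅⟩
[18] ⟨C=(let q = y in z); E={z↦-3, y↦19}; A=∅; R=∅⟩
[19] ⟨C=y; E={z↦-3, y↦19}; A=∅; R=[let q]⟩
[20] ⟨C=z; E={q↦19, z↦-3, y↦19}; A=∅; R=∅⟩
→ final value -3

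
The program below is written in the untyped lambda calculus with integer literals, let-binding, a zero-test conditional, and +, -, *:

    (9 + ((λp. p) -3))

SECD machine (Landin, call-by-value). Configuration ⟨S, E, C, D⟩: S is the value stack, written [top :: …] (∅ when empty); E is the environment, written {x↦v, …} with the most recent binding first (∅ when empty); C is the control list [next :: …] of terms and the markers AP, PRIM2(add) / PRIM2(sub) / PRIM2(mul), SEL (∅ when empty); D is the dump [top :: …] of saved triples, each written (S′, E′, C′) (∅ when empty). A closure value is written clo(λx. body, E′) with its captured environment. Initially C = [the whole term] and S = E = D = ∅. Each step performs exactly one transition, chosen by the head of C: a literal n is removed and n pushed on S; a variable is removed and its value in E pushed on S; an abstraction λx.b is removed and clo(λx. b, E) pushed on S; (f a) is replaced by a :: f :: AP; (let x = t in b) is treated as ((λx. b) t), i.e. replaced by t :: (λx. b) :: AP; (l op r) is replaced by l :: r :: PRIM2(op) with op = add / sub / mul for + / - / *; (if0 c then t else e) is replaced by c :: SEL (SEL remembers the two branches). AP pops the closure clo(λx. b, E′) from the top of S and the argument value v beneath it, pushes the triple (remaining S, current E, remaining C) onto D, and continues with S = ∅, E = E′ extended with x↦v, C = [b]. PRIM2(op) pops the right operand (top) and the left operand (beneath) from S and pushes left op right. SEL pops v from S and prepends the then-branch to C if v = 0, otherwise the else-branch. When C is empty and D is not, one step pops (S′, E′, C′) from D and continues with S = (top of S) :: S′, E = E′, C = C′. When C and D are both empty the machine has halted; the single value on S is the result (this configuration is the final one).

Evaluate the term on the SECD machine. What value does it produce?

Answer: 6

Machine steps:
t=0: ⟨S=∅; E=∅; C=[(9 + ((λp. p) -3))]; D=∅⟩
t=1: ⟨S=∅; E=∅; C=[9 :: ((λp. p) -3) :: PRIM2(add)]; D=∅⟩
t=2: ⟨S=[9]; E=∅; C=[((λp. p) -3) :: PRIM2(add)]; D=∅⟩
t=3: ⟨S=[9]; E=∅; C=[-3 :: (λp. p) :: AP :: PRIM2(add)]; D=∅⟩
t=4: ⟨S=[-3 :: 9]; E=∅; C=[(λp. p) :: AP :: PRIM2(add)]; D=∅⟩
t=5: ⟨S=[clo(λp. p, ∅) :: -3 :: 9]; E=∅; C=[AP :: PRIM2(add)]; D=∅⟩
t=6: ⟨S=∅; E={p↦-3}; C=[p]; D=[([9], ∅, [PRIM2(add)])]⟩
t=7: ⟨S=[-3]; E={p↦-3}; C=∅; D=[([9], ∅, [PRIM2(add)])]⟩
t=8: ⟨S=[-3 :: 9]; E=∅; C=[PRIM2(add)]; D=∅⟩
t=9: ⟨S=[6]; E=∅; C=∅; D=∅⟩
→ final value 6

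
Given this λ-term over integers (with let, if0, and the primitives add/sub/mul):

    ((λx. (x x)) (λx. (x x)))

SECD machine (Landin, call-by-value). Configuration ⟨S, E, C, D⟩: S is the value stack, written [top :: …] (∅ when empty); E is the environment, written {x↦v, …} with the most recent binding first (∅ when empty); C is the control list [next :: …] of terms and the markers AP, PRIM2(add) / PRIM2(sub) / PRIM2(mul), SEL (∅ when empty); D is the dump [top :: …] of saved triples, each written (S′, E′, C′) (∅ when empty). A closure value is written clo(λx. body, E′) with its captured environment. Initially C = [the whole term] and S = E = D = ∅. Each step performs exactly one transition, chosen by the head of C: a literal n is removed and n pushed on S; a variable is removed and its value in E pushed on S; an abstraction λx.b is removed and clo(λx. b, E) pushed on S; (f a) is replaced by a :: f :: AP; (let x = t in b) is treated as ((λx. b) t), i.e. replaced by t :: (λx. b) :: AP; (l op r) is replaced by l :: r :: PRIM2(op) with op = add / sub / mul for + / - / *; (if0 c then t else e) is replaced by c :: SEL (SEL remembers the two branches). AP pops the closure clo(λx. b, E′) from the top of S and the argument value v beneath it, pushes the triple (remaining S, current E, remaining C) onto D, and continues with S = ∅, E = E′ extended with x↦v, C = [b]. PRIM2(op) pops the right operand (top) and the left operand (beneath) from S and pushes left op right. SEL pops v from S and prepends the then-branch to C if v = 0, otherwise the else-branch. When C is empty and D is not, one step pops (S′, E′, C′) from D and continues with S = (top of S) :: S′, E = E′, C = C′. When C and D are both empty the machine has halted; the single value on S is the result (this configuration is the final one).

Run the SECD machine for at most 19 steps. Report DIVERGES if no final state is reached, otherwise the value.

Answer: DIVERGES (no final state within 19 steps)

Execution trace:
[0] ⟨S=∅; E=∅; C=[((λx. (x x)) (λx. (x x)))]; D=∅⟩
[1] ⟨S=∅; E=∅; C=[(λx. (x x)) :: (λx. (x x)) :: AP]; D=∅⟩
[2] ⟨S=[clo(λx. (x x), ∅)]; E=∅; C=[(λx. (x x)) :: AP]; D=∅⟩
[3] ⟨S=[clo(λx. (x x), ∅) :: clo(λx. (x x), ∅)]; E=∅; C=[AP]; D=∅⟩
[4] ⟨S=∅; E={x↦clo(λx. (x x), ∅)}; C=[(x x)]; D=[(∅, ∅, ∅)]⟩
[5] ⟨S=∅; E={x↦clo(λx. (x x), ∅)}; C=[x :: x :: AP]; D=[(∅, ∅, ∅)]⟩
[6] ⟨S=[clo(λx. (x x), ∅)]; E={x↦clo(λx. (x x), ∅)}; C=[x :: AP]; D=[(∅, ∅, ∅)]⟩
[7] ⟨S=[clo(λx. (x x), ∅) :: clo(λx. (x x), ∅)]; E={x↦clo(λx. (x x), ∅)}; C=[AP]; D=[(∅, ∅, ∅)]⟩
[8] ⟨S=∅; E={x↦clo(λx. (x x), ∅)}; C=[(x x)]; D=[(∅, {x↦clo(λx. (x x), ∅)}, ∅) :: (∅, ∅, ∅)]⟩
[9] ⟨S=∅; E={x↦clo(λx. (x x), ∅)}; C=[x :: x :: AP]; D=[(∅, {x↦clo(λx. (x x), ∅)}, ∅) :: (∅, ∅, ∅)]⟩
[10] ⟨S=[clo(λx. (x x), ∅)]; E={x↦clo(λx. (x x), ∅)}; C=[x :: AP]; D=[(∅, {x↦clo(λx. (x x), ∅)}, ∅) :: (∅, ∅, ∅)]⟩
[11] ⟨S=[clo(λx. (x x), ∅) :: clo(λx. (x x), ∅)]; E={x↦clo(λx. (x x), ∅)}; C=[AP]; D=[(∅, {x↦clo(λx. (x x), ∅)}, ∅) :: (∅, ∅, ∅)]⟩
[12] ⟨S=∅; E={x↦clo(λx. (x x), ∅)}; C=[(x x)]; D=[(∅, {x↦clo(λx. (x x), ∅)}, ∅) :: (∅, {x↦clo(λx. (x x), ∅)}, ∅) :: (∅, ∅, ∅)]⟩
[13] ⟨S=∅; E={x↦clo(λx. (x x), ∅)}; C=[x :: x :: AP]; D=[(∅, {x↦clo(λx. (x x), ∅)}, ∅) :: (∅, {x↦clo(λx. (x x), ∅)}, ∅) :: (∅, ∅, ∅)]⟩
[14] ⟨S=[clo(λx. (x x), ∅)]; E={x↦clo(λx. (x x), ∅)}; C=[x :: AP]; D=[(∅, {x↦clo(λx. (x x), ∅)}, ∅) :: (∅, {x↦clo(λx. (x x), ∅)}, ∅) :: (∅, ∅, ∅)]⟩
[15] ⟨S=[clo(λx. (x x), ∅) :: clo(λx. (x x), ∅)]; E={x↦clo(λx. (x x), ∅)}; C=[AP]; D=[(∅, {x↦clo(λx. (x x), ∅)}, ∅) :: (∅, {x↦clo(λx. (x x), ∅)}, ∅) :: (∅, ∅, ∅)]⟩
[16] ⟨S=∅; E={x↦clo(λx. (x x), ∅)}; C=[(x x)]; D=[(∅, {x↦clo(λx. (x x), ∅)}, ∅) :: (∅, {x↦clo(λx. (x x), ∅)}, ∅) :: (∅, {x↦clo(λx. (x x), ∅)}, ∅) :: (∅, ∅, ∅)]⟩
[17] ⟨S=∅; E={x↦clo(λx. (x x), ∅)}; C=[x :: x :: AP]; D=[(∅, {x↦clo(λx. (x x), ∅)}, ∅) :: (∅, {x↦clo(λx. (x x), ∅)}, ∅) :: (∅, {x↦clo(λx. (x x), ∅)}, ∅) :: (∅, ∅, ∅)]⟩
[18] ⟨S=[clo(λx. (x x), ∅)]; E={x↦clo(λx. (x x), ∅)}; C=[x :: AP]; D=[(∅, {x↦clo(λx. (x x), ∅)}, ∅) :: (∅, {x↦clo(λx. (x x), ∅)}, ∅) :: (∅, {x↦clo(λx. (x x), ∅)}, ∅) :: (∅, ∅, ∅)]⟩
[19] ⟨S=[clo(λx. (x x), ∅) :: clo(λx. (x x), ∅)]; E={x↦clo(λx. (x x), ∅)}; C=[AP]; D=[(∅, {x↦clo(λx. (x x), ∅)}, ∅) :: (∅, {x↦clo(λx. (x x), ∅)}, ∅) :: (∅, {x↦clo(λx. (x x), ∅)}, ∅) :: (∅, ∅, ∅)]⟩
→ 19 transitions taken and the configuration is still not final: no result within 19 steps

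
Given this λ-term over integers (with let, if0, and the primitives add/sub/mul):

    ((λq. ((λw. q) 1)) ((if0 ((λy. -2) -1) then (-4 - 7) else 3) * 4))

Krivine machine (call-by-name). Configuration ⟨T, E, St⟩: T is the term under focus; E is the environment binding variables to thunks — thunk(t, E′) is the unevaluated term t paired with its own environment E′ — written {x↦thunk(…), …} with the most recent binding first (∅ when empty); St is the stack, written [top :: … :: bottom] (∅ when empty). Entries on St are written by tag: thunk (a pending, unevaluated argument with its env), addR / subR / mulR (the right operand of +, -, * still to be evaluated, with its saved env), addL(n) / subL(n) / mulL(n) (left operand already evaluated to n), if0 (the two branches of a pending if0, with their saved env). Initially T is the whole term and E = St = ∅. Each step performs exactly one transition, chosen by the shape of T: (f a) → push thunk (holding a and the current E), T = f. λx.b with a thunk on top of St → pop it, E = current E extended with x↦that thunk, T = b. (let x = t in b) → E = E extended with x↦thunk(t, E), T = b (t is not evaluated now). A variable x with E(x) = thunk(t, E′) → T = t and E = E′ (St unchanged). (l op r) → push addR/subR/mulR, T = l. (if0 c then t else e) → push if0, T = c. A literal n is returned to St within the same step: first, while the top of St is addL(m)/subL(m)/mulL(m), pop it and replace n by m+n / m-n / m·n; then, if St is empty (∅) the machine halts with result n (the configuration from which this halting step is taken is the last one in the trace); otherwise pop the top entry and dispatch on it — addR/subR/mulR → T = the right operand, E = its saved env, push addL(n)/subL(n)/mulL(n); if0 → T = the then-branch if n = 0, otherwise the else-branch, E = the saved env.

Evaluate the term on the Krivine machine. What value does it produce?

[0] ⟨T=((λq. ((λw. q) 1)) ((if0 ((λy. -2) -1) then (-4 - 7) else 3) * 4)); E=∅; St=∅⟩
[1] ⟨T=(λq. ((λw. q) 1)); E=∅; St=[thunk]⟩
[2] ⟨T=((λw. q) 1); E={q↦thunk(((if0 ((λy. -2) -1) then (-4 - 7) else 3) * 4), ∅)}; St=∅⟩
[3] ⟨T=(λw. q); E={q↦thunk(((if0 ((λy. -2) -1) then (-4 - 7) else 3) * 4), ∅)}; St=[thunk]⟩
[4] ⟨T=q; E={w↦thunk(1, {q↦thunk(((if0 ((λy. -2) -1) then (-4 - 7) else 3) * 4), ∅)}), q↦thunk(((if0 ((λy. -2) -1) then (-4 - 7) else 3) * 4), ∅)}; St=∅⟩
[5] ⟨T=((if0 ((λy. -2) -1) then (-4 - 7) else 3) * 4); E=∅; St=∅⟩
[6] ⟨T=(if0 ((λy. -2) -1) then (-4 - 7) else 3); E=∅; St=[mulR]⟩
[7] ⟨T=((λy. -2) -1); E=∅; St=[if0 :: mulR]⟩
[8] ⟨T=(λy. -2); E=∅; St=[thunk :: if0 :: mulR]⟩
[9] ⟨T=-2; E={y↦thunk(-1, ∅)}; St=[if0 :: mulR]⟩
[10] ⟨T=3; E=∅; St=[mulR]⟩
[11] ⟨T=4; E=∅; St=[mulL(3)]⟩
→ final value 12

Answer: 12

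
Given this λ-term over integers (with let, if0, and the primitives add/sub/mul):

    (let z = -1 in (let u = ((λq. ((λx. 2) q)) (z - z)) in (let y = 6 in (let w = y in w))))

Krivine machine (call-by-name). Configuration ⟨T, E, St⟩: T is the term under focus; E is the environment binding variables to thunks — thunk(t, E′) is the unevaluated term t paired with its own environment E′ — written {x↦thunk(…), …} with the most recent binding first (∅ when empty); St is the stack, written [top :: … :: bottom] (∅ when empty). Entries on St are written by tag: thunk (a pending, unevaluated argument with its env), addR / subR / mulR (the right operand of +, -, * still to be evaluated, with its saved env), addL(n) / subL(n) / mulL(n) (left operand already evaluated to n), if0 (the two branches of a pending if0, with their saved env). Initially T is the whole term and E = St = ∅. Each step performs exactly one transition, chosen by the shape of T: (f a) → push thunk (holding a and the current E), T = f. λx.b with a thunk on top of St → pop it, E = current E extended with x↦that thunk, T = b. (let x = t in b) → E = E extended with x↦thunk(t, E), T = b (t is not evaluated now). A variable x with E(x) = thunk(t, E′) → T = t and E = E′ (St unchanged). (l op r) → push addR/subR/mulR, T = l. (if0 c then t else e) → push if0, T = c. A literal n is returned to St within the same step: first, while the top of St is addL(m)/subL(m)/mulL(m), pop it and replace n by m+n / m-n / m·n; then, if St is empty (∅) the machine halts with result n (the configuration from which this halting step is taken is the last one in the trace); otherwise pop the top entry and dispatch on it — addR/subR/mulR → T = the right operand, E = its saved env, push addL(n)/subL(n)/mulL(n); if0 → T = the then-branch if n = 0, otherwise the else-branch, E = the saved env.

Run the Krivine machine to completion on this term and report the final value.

Answer: 6

Derivation:
step 0: ⟨T=(let z = -1 in (let u = ((λq. ((λx. 2) q)) (z - z)) in (let y = 6 in (let w = y in w)))); E=∅; St=∅⟩
step 1: ⟨T=(let u = ((λq. ((λx. 2) q)) (z - z)) in (let y = 6 in (let w = y in w))); E={z↦thunk(-1, ∅)}; St=∅⟩
step 2: ⟨T=(let y = 6 in (let w = y in w)); E={u↦thunk(((λq. ((λx. 2) q)) (z - z)), {z↦thunk(-1, ∅)}), z↦thunk(-1, ∅)}; St=∅⟩
step 3: ⟨T=(let w = y in w); E={y↦thunk(6, {u↦thunk(((λq. ((λx. 2) q)) (z - z)), {z↦thunk(-1, ∅)}), z↦thunk(-1, ∅)}), u↦thunk(((λq. ((λx. 2) q)) (z - z)), {z↦thunk(-1, ∅)}), z↦thunk(-1, ∅)}; St=∅⟩
step 4: ⟨T=w; E={w↦thunk(y, {y↦thunk(6, {u↦thunk(((λq. ((λx. 2) q)) (z - z)), {z↦thunk(-1, ∅)}), z↦thunk(-1, ∅)}), u↦thunk(((λq. ((λx. 2) q)) (z - z)), {z↦thunk(-1, ∅)}), z↦thunk(-1, ∅)}), y↦thunk(6, {u↦thunk(((λq. ((λx. 2) q)) (z - z)), {z↦thunk(-1, ∅)}), z↦thunk(-1, ∅)}), u↦thunk(((λq. ((λx. 2) q)) (z - z)), {z↦thunk(-1, ∅)}), z↦thunk(-1, ∅)}; St=∅⟩
step 5: ⟨T=y; E={y↦thunk(6, {u↦thunk(((λq. ((λx. 2) q)) (z - z)), {z↦thunk(-1, ∅)}), z↦thunk(-1, ∅)}), u↦thunk(((λq. ((λx. 2) q)) (z - z)), {z↦thunk(-1, ∅)}), z↦thunk(-1, ∅)}; St=∅⟩
step 6: ⟨T=6; E={u↦thunk(((λq. ((λx. 2) q)) (z - z)), {z↦thunk(-1, ∅)}), z↦thunk(-1, ∅)}; St=∅⟩
→ final value 6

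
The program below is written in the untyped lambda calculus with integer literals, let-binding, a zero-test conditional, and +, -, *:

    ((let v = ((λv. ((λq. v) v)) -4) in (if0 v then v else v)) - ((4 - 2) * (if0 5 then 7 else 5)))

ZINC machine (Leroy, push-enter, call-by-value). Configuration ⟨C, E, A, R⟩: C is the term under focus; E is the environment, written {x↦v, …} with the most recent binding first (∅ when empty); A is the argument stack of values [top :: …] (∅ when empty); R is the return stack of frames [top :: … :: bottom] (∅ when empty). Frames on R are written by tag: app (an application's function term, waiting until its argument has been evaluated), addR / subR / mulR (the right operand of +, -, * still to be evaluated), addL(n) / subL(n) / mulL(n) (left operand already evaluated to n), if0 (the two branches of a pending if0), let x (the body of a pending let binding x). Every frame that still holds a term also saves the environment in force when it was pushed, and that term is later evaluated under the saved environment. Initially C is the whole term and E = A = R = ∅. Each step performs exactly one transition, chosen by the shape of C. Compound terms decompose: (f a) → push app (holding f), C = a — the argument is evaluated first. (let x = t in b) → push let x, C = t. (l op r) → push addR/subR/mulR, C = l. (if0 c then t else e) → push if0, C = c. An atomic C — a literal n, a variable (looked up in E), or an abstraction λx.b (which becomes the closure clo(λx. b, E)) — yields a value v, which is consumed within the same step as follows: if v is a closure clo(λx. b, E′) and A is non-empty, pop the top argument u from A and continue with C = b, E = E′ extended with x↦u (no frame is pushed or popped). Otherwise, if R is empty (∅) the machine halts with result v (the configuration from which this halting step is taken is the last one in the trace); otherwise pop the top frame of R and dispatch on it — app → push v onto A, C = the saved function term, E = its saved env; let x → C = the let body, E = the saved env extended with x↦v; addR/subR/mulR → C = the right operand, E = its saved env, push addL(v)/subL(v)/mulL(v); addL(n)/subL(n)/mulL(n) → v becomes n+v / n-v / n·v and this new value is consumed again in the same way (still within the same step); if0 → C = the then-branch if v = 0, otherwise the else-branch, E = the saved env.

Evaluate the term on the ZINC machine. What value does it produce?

Answer: -14

Derivation:
[0] <C=((let v = ((λv. ((λq. v) v)) -4) in (if0 v then v else v)) - ((4 - 2) * (if0 5 then 7 else 5))), E=∅, A=∅, R=∅>
[1] <C=(let v = ((λv. ((λq. v) v)) -4) in (if0 v then v else v)), E=∅, A=∅, R=[subR]>
[2] <C=((λv. ((λq. v) v)) -4), E=∅, A=∅, R=[let v :: subR]>
[3] <C=-4, E=∅, A=∅, R=[app :: let v :: subR]>
[4] <C=(λv. ((λq. v) v)), E=∅, A=[-4], R=[let v :: subR]>
[5] <C=((λq. v) v), E={v↦-4}, A=∅, R=[let v :: subR]>
[6] <C=v, E={v↦-4}, A=∅, R=[app :: let v :: subR]>
[7] <C=(λq. v), E={v↦-4}, A=[-4], R=[let v :: subR]>
[8] <C=v, E={q↦-4, v↦-4}, A=∅, R=[let v :: subR]>
[9] <C=(if0 v then v else v), E={v↦-4}, A=∅, R=[subR]>
[10] <C=v, E={v↦-4}, A=∅, R=[if0 :: subR]>
[11] <C=v, E={v↦-4}, A=∅, R=[subR]>
[12] <C=((4 - 2) * (if0 5 then 7 else 5)), E=∅, A=∅, R=[subL(-4)]>
[13] <C=(4 - 2), E=∅, A=∅, R=[mulR :: subL(-4)]>
[14] <C=4, E=∅, A=∅, R=[subR :: mulR :: subL(-4)]>
[15] <C=2, E=∅, A=∅, R=[subL(4) :: mulR :: subL(-4)]>
[16] <C=(if0 5 then 7 else 5), E=∅, A=∅, R=[mulL(2) :: subL(-4)]>
[17] <C=5, E=∅, A=∅, R=[if0 :: mulL(2) :: subL(-4)]>
[18] <C=5, E=∅, A=∅, R=[mulL(2) :: subL(-4)]>
→ final value -14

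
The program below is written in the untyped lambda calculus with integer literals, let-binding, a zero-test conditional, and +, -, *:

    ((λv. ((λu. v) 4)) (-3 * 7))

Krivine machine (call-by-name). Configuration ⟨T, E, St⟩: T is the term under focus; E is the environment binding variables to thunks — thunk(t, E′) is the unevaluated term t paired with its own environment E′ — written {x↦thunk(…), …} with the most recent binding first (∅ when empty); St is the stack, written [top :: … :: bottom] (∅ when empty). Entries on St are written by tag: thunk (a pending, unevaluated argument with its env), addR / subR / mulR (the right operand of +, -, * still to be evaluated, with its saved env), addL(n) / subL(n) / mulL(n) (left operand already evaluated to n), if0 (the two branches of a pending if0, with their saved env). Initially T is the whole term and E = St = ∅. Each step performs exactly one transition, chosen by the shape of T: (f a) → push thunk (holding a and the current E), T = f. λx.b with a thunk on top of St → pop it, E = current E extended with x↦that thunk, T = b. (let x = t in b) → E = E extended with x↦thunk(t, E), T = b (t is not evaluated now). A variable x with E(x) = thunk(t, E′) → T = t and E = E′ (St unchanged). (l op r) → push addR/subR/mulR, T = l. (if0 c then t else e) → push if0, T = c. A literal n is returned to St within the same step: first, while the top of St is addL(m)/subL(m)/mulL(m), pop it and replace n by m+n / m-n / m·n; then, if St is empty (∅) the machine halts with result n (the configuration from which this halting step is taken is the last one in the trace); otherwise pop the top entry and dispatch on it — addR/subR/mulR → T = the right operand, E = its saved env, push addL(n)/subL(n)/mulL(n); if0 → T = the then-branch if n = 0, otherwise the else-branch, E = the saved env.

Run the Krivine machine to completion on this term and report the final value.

0. ⟨T=((λv. ((λu. v) 4)) (-3 * 7)); E=∅; St=∅⟩
1. ⟨T=(λv. ((λu. v) 4)); E=∅; St=[thunk]⟩
2. ⟨T=((λu. v) 4); E={v↦thunk((-3 * 7), ∅)}; St=∅⟩
3. ⟨T=(λu. v); E={v↦thunk((-3 * 7), ∅)}; St=[thunk]⟩
4. ⟨T=v; E={u↦thunk(4, {v↦thunk((-3 * 7), ∅)}), v↦thunk((-3 * 7), ∅)}; St=∅⟩
5. ⟨T=(-3 * 7); E=∅; St=∅⟩
6. ⟨T=-3; E=∅; St=[mulR]⟩
7. ⟨T=7; E=∅; St=[mulL(-3)]⟩
→ final value -21

Answer: -21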